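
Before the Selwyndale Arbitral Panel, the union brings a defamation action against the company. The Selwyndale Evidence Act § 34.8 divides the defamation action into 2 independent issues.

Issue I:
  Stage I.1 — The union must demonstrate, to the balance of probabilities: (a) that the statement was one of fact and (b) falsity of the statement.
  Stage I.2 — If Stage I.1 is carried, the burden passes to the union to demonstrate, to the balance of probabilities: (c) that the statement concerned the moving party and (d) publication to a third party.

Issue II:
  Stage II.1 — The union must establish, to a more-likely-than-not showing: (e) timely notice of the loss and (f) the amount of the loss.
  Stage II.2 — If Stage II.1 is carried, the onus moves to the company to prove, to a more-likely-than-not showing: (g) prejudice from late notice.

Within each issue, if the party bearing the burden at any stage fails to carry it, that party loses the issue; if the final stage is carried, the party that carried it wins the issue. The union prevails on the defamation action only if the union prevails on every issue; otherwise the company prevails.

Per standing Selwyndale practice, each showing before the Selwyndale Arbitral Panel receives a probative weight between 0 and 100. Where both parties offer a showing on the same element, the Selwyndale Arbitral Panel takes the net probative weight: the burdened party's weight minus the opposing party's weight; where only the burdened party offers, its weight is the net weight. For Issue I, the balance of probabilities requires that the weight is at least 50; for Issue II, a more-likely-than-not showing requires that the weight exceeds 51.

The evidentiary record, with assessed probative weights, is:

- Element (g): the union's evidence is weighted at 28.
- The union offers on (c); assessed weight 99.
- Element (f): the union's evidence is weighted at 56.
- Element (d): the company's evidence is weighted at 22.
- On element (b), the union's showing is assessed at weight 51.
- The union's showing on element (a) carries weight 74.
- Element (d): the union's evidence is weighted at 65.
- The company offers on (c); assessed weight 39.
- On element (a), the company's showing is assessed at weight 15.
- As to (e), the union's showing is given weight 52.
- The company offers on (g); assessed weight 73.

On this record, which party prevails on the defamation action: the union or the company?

— Issue I —
Stage I.1 — burden on union; standard: the balance of probabilities (weight is at least 50).
    (a): 74 − 15 = 59 ≥ 50 [met]
    (b): 51 ≥ 50 [met]
  Stage I.1 is satisfied; the union continues to bear the burden.
Stage I.2 — burden on union; standard: the balance of probabilities (weight is at least 50).
    (c): 99 − 39 = 60 ≥ 50 [met]
    (d): 65 − 22 = 43 < 50 [not met]
  The union does not carry Stage I.2.
The company prevails on this issue.
— Issue II —
Stage II.1 — burden on union; standard: a more-likely-than-not showing (weight exceeds 51).
    (e): 52 > 51 [met]
    (f): 56 > 51 [met]
  Stage II.1 is satisfied; the onus moves to the company.
Stage II.2 — burden on company; standard: a more-likely-than-not showing (weight exceeds 51).
    (g): 73 − 28 = 45 ≤ 51 [not met]
  Not every element is met, so the company fails to carry Stage II.2.
The union prevails on this issue.
Per-issue: Issue I → company; Issue II → union. The union must prevail on every issue; overall, the company prevails.

company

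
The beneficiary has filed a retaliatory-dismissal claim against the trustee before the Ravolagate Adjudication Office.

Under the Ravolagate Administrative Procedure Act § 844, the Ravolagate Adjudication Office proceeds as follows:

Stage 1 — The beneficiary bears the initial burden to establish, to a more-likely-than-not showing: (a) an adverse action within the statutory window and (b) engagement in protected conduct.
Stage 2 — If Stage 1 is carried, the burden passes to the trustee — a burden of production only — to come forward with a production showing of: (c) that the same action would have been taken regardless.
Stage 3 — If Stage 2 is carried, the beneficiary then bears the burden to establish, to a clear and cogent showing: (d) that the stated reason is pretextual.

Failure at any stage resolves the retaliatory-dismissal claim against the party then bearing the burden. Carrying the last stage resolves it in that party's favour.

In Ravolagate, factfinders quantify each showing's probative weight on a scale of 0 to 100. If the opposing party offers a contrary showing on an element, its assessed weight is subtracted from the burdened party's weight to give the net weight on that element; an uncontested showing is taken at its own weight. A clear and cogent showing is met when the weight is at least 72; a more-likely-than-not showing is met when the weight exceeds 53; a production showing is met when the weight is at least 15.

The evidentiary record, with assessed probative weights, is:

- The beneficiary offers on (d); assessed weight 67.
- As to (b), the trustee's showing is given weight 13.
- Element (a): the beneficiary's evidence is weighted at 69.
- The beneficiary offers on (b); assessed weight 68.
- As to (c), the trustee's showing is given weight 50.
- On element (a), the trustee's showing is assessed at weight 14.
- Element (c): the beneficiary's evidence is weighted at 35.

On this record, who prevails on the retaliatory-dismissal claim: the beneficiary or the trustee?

At Stage 1 the beneficiary must meet a more-likely-than-not showing (weight exceeds 53): on (a) the weight is 69 less the opposing 14 gives net 55, which does exceed 53, so (a) meets the standard; on (b) the weight is 68 less the opposing 13 gives net 55, > 53, so (b) meets the standard.
  All elements met. The burden passes to the trustee.
At Stage 2 the trustee must meet a production showing (weight is at least 15): on (c) the weight is 50 less the opposing 35 gives net 15, ≥ 15, so (c) meets the standard.
  Stage 2 carried; the burden shifts to the beneficiary.
At Stage 3 the beneficiary must meet a clear and cogent showing (weight is at least 72): on (d) the weight is 67, < 72, so (d) does not meet the standard.
  Stage 3 not carried; the beneficiary fails its burden.
The trustee prevails.

trustee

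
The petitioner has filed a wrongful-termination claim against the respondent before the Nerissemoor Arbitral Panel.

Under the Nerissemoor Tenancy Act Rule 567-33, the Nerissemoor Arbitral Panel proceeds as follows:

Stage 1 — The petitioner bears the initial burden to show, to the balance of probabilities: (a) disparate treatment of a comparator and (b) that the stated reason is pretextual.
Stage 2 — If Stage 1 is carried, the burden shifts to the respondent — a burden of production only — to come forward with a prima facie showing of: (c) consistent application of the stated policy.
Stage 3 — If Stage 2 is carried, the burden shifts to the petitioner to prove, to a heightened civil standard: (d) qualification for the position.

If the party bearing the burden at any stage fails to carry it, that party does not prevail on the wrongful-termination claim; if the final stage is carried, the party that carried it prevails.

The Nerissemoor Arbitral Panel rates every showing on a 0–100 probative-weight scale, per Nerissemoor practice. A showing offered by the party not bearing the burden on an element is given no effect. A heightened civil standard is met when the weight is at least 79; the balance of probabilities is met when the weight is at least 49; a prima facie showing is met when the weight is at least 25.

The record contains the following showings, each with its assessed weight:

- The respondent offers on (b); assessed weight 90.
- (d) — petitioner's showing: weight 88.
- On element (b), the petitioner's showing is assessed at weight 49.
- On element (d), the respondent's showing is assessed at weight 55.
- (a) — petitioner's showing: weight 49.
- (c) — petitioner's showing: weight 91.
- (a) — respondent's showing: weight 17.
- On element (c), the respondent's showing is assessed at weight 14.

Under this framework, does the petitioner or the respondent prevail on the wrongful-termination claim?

Stage 1 (petitioner, the balance of probabilities, weight is at least 49): (a) 49 (respondent's 17 disregarded) ≥ 49 — meets; (b) 49 (respondent's 90 disregarded) ≥ 49 — meets.
  The petitioner carries Stage 1; the respondent now bears the burden.
Stage 2 (respondent, a prima facie showing, weight is at least 25): (c) 14 (petitioner's 91 disregarded) < 25 — fails.
  Stage 2 not carried; the respondent fails its burden.
The analysis ends at Stage 2; the petitioner prevails.

petitioner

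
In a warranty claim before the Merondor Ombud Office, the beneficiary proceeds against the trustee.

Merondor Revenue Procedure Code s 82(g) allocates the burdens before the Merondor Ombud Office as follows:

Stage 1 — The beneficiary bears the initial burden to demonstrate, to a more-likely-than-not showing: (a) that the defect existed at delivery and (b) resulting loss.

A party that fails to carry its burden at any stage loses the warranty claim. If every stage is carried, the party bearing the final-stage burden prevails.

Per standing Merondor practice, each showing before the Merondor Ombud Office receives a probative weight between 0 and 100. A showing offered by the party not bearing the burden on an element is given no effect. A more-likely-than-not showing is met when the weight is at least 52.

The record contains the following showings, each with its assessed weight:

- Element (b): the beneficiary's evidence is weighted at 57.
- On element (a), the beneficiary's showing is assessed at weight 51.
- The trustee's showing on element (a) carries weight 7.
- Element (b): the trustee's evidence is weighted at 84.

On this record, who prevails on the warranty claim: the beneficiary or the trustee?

Stage 1 (beneficiary, a more-likely-than-not showing, weight is at least 52): (a) 51 (trustee's 7 disregarded) < 52 — fails; (b) 57 (trustee's 84 disregarded) ≥ 52 — meets.
  Stage 1 not carried; the beneficiary fails its burden.
The analysis ends at Stage 1; the trustee prevails.

trustee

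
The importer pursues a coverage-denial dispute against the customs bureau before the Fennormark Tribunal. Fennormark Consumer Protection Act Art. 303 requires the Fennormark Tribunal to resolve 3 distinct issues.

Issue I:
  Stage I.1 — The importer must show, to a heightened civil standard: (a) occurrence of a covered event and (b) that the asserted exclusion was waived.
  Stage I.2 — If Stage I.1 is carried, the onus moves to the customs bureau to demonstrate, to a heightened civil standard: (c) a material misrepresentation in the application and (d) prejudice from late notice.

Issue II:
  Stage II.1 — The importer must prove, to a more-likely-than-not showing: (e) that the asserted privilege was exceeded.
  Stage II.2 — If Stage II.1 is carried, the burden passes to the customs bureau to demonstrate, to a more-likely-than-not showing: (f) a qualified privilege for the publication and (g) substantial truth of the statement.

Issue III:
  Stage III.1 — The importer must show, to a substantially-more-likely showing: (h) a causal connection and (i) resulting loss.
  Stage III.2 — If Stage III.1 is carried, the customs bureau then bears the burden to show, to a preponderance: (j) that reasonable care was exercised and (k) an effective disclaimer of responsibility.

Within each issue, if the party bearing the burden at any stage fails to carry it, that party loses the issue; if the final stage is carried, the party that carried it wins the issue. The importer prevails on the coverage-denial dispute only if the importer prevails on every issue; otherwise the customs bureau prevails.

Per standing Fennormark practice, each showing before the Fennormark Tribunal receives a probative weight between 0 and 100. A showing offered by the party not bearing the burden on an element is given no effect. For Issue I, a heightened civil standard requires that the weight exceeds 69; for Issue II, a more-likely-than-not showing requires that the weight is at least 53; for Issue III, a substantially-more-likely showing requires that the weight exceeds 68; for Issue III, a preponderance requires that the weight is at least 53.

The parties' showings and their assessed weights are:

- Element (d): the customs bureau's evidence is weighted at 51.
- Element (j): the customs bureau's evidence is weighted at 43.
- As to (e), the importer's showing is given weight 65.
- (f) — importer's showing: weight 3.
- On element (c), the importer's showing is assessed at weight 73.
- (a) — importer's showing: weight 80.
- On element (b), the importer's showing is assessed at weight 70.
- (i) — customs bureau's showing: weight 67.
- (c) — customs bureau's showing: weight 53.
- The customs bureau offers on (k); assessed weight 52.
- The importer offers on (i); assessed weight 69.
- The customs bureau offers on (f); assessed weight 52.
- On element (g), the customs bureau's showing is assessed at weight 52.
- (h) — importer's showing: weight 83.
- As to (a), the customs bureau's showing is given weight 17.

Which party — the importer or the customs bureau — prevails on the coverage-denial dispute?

— Issue I —
Stage I.1 (importer, a heightened civil standard, weight exceeds 69): (a) 80 (customs bureau's 17 disregarded) > 69 — meets; (b) 70 > 69 — meets.
  Stage I.1 is satisfied; the onus moves to the customs bureau.
Stage I.2 (customs bureau, a heightened civil standard, weight exceeds 69): (c) 53 (importer's 73 disregarded) ≤ 69 — fails; (d) 51 ≤ 69 — fails.
  Not every element is met, so the customs bureau fails to carry Stage I.2.
So the importer prevails on this issue.
— Issue II —
At Stage II.1 the importer must meet a more-likely-than-not showing (weight is at least 53): on (e) the weight is 65, ≥ 53, so (e) meets the standard.
  Stage II.1 is satisfied; the onus moves to the customs bureau.
At Stage II.2 the customs bureau must meet a more-likely-than-not showing (weight is at least 53): on (f) the weight is 52 (the importer's 3 is given no effect), which does not reach 53, so (f) does not meet the standard; on (g) the weight is 52, which does not reach 53, so (g) does not meet the standard.
  Not every element is met, so the customs bureau fails to carry Stage II.2.
The importer prevails on this issue.
— Issue III —
Stage III.1 — burden on importer; standard: a substantially-more-likely showing (weight exceeds 68).
    (h): 83 > 68 [met]
    (i): 69 (customs bureau's 67 disregarded) > 68 [met]
  Stage III.1 is satisfied; the onus moves to the customs bureau.
Stage III.2 — burden on customs bureau; standard: a preponderance (weight is at least 53).
    (j): 43 < 53 [not met]
    (k): 52 < 53 [not met]
  Not every element is met, so the customs bureau fails to carry Stage III.2.
The analysis ends at Stage III.2; the importer prevails on this issue.
Per-issue: Issue I → importer; Issue II → importer; Issue III → importer. The importer must prevail on every issue; overall, the importer prevails.

importer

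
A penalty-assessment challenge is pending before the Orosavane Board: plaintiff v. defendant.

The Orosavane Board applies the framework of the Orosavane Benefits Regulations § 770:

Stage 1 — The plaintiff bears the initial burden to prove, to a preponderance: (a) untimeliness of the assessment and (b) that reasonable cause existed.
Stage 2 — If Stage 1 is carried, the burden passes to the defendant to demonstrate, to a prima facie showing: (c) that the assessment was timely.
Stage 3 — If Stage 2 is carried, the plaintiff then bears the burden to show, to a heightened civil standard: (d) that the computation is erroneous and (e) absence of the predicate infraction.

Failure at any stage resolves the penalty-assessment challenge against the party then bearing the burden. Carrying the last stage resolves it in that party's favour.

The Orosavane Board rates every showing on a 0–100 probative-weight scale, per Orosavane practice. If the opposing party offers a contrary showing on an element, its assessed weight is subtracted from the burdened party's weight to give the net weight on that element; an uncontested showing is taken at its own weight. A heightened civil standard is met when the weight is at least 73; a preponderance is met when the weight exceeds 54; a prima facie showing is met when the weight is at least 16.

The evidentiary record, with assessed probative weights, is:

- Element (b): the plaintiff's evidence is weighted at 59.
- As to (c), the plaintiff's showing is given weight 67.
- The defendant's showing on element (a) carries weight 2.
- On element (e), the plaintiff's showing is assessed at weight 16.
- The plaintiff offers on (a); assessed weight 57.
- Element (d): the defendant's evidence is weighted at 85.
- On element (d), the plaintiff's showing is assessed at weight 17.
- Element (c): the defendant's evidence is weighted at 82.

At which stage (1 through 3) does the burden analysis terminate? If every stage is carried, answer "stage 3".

stage 2

Stage 1 — burden on plaintiff; standard: a preponderance (weight exceeds 54).
    (a): 57 − 2 = 55 > 54 [met]
    (b): 59 > 54 [met]
  All elements met. The burden passes to the defendant.
Stage 2 — burden on defendant; standard: a prima facie showing (weight is at least 16).
    (c): 82 − 67 = 15 < 16 [not met]
  The defendant does not carry Stage 2.
The plaintiff prevails.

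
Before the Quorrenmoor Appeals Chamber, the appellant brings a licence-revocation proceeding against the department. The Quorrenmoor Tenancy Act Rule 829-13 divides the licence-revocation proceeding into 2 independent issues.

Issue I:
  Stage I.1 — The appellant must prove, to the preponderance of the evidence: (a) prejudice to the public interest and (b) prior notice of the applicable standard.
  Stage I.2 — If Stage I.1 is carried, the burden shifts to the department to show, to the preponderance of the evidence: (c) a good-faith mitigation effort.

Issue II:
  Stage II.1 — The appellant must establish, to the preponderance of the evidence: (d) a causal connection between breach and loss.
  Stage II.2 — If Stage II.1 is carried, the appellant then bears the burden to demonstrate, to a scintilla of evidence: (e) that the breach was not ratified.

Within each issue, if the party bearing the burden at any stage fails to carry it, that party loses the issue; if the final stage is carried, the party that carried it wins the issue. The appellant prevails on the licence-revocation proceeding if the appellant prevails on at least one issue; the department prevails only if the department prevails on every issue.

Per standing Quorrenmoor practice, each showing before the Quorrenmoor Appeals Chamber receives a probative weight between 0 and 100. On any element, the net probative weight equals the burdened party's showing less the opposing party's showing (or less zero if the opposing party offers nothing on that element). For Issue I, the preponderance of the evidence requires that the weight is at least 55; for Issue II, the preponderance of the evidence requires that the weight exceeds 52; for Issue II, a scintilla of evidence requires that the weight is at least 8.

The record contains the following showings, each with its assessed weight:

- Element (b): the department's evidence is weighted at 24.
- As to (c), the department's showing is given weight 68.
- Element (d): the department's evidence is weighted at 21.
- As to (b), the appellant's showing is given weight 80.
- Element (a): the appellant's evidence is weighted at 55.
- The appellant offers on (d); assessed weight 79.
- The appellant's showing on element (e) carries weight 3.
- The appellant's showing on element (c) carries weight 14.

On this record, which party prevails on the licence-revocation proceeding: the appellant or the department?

appellant

— Issue I —
At Stage I.1 the appellant must meet the preponderance of the evidence (weight is at least 55): on (a) the weight is 55, ≥ 55, so (a) meets the standard; on (b) the weight is 80 less the opposing 24 gives net 56, ≥ 55, so (b) meets the standard.
  The appellant carries Stage I.1; the department now bears the burden.
At Stage I.2 the department must meet the preponderance of the evidence (weight is at least 55): on (c) the weight is 68 less the opposing 14 gives net 54, < 55, so (c) does not meet the standard.
  The department does not carry Stage I.2.
The appellant prevails on this issue.
— Issue II —
Stage II.1 — burden on appellant; standard: the preponderance of the evidence (weight exceeds 52).
    (d): 79 − 21 = 58 > 52 [met]
  Stage II.1 carried; the burden remains with the appellant.
Stage II.2 — burden on appellant; standard: a scintilla of evidence (weight is at least 8).
    (e): 3 < 8 [not met]
  Not every element is met, so the appellant fails to carry Stage II.2.
The analysis ends at Stage II.2; the department prevails on this issue.
Per-issue: Issue I → appellant; Issue II → department. The appellant must prevail on at least one issue; overall, the appellant prevails.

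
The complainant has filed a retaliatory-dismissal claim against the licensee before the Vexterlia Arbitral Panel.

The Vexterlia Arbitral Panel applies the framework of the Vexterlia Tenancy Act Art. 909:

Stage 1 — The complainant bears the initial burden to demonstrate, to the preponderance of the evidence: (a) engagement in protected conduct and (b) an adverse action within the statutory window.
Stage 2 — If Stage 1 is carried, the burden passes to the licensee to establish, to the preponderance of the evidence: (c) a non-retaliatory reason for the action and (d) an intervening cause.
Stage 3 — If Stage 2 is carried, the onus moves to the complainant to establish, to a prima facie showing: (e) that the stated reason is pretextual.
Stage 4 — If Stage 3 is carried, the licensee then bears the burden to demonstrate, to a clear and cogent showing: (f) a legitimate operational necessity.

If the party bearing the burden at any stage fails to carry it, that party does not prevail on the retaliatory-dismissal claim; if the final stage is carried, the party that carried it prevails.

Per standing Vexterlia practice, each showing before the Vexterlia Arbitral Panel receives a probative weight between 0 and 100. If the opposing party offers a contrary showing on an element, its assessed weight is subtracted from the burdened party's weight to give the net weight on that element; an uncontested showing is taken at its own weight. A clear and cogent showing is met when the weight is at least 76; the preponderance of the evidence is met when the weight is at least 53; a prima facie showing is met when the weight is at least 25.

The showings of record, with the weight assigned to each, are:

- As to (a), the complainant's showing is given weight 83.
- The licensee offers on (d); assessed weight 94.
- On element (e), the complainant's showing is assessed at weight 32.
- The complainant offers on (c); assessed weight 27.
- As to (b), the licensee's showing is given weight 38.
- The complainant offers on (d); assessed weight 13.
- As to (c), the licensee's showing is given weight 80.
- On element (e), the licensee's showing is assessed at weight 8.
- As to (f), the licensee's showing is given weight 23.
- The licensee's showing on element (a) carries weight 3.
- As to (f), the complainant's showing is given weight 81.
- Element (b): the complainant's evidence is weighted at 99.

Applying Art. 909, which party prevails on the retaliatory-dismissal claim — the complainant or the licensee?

licensee

Stage 1 (complainant, the preponderance of the evidence, weight is at least 53): (a) net 83−3=80 ≥ 53 — meets; (b) net 99−38=61 ≥ 53 — meets.
  The complainant carries Stage 1; the licensee now bears the burden.
Stage 2 (licensee, the preponderance of the evidence, weight is at least 53): (c) net 80−27=53 ≥ 53 — meets; (d) net 94−13=81 ≥ 53 — meets.
  Stage 2 is satisfied; the onus moves to the complainant.
Stage 3 (complainant, a prima facie showing, weight is at least 25): (e) net 32−8=24 < 25 — fails.
  Stage 3 not carried; the complainant fails its burden.
The licensee prevails.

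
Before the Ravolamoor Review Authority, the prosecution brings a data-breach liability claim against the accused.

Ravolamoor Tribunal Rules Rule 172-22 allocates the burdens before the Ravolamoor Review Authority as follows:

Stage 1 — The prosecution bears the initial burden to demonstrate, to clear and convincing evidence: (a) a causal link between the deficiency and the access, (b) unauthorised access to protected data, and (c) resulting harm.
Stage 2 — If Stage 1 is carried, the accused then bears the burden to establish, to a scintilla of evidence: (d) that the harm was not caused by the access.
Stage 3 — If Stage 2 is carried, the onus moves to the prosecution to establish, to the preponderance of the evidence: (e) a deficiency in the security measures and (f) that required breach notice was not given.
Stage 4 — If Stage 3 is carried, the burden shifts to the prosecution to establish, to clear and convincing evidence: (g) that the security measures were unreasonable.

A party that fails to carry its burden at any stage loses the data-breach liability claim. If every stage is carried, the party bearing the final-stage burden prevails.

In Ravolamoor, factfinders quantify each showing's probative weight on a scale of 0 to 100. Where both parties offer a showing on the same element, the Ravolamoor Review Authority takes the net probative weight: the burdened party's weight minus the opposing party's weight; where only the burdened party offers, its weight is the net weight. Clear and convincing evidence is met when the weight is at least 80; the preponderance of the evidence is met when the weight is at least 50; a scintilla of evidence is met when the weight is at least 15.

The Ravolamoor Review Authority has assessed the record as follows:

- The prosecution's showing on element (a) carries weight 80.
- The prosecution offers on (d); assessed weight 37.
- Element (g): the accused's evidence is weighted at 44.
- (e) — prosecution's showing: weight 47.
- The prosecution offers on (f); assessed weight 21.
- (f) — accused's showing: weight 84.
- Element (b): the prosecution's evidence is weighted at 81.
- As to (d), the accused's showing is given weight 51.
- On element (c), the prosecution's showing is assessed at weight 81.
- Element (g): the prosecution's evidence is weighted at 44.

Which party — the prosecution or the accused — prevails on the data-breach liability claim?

prosecution

Stage 1 — burden on prosecution; standard: clear and convincing evidence (weight is at least 80).
    (a): 80 ≥ 80 [met]
    (b): 81 ≥ 80 [met]
    (c): 81 ≥ 80 [met]
  Stage 1 carried; the burden shifts to the accused.
Stage 2 — burden on accused; standard: a scintilla of evidence (weight is at least 15).
    (d): 51 − 37 = 14 < 15 [not met]
  Stage 2 not carried; the accused fails its burden.
So the prosecution prevails.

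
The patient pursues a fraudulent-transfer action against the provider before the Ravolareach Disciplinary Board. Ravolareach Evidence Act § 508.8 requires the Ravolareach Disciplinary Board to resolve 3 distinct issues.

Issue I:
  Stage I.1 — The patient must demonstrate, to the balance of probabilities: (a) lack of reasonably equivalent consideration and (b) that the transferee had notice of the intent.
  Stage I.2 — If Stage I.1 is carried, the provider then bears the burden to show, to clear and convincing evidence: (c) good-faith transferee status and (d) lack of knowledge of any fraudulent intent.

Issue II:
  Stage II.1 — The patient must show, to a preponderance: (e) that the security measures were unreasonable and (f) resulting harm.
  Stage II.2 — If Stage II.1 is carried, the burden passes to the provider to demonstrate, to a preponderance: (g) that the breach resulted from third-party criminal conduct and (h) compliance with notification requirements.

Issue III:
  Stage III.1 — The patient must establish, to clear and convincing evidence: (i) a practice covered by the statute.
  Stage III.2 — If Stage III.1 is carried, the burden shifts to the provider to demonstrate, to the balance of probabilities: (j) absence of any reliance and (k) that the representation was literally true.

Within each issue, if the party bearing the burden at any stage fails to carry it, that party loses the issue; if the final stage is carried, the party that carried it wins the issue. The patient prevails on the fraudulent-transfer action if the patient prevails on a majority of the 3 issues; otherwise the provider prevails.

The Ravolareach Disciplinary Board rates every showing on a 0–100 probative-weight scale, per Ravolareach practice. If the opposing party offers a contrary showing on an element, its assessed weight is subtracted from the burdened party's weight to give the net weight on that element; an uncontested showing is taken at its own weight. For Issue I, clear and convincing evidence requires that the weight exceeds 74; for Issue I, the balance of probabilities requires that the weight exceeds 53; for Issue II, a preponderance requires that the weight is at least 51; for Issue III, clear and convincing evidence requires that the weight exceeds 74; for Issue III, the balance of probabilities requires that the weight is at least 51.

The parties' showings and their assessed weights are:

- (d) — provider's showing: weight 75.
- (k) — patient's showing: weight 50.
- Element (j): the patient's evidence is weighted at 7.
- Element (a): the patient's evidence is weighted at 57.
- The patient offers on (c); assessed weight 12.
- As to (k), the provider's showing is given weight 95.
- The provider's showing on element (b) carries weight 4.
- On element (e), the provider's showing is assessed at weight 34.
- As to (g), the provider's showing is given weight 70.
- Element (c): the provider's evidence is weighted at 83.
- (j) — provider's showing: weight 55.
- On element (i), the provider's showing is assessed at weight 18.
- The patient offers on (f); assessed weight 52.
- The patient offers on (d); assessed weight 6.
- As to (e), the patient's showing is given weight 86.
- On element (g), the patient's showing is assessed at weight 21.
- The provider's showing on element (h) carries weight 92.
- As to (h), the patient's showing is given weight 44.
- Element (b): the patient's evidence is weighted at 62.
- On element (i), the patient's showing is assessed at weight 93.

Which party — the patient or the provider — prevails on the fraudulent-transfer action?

— Issue I —
Stage I.1 — burden on patient; standard: the balance of probabilities (weight exceeds 53).
    (a): 57 > 53 [met]
    (b): 62 − 4 = 58 > 53 [met]
  The patient carries Stage I.1; the provider now bears the burden.
Stage I.2 — burden on provider; standard: clear and convincing evidence (weight exceeds 74).
    (c): 83 − 12 = 71 ≤ 74 [not met]
    (d): 75 − 6 = 69 ≤ 74 [not met]
  The provider does not carry Stage I.2.
The analysis ends at Stage I.2; the patient prevails on this issue.
— Issue II —
Stage II.1 (patient, a preponderance, weight is at least 51): (e) net 86−34=52 ≥ 51 — meets; (f) 52 ≥ 51 — meets.
  Stage II.1 is satisfied; the onus moves to the provider.
Stage II.2 (provider, a preponderance, weight is at least 51): (g) net 70−21=49 < 51 — fails; (h) net 92−44=48 < 51 — fails.
  Not every element is met, so the provider fails to carry Stage II.2.
So the patient prevails on this issue.
— Issue III —
Stage III.1 — burden on patient; standard: clear and convincing evidence (weight exceeds 74).
    (i): 93 − 18 = 75 > 74 [met]
  Stage III.1 is satisfied; the onus moves to the provider.
Stage III.2 — burden on provider; standard: the balance of probabilities (weight is at least 51).
    (j): 55 − 7 = 48 < 51 [not met]
    (k): 95 − 50 = 45 < 51 [not met]
  Not every element is met, so the provider fails to carry Stage III.2.
The patient prevails on this issue.
Per-issue: Issue I → patient; Issue II → patient; Issue III → patient. The patient must prevail on a majority of issues; overall, the patient prevails.

patient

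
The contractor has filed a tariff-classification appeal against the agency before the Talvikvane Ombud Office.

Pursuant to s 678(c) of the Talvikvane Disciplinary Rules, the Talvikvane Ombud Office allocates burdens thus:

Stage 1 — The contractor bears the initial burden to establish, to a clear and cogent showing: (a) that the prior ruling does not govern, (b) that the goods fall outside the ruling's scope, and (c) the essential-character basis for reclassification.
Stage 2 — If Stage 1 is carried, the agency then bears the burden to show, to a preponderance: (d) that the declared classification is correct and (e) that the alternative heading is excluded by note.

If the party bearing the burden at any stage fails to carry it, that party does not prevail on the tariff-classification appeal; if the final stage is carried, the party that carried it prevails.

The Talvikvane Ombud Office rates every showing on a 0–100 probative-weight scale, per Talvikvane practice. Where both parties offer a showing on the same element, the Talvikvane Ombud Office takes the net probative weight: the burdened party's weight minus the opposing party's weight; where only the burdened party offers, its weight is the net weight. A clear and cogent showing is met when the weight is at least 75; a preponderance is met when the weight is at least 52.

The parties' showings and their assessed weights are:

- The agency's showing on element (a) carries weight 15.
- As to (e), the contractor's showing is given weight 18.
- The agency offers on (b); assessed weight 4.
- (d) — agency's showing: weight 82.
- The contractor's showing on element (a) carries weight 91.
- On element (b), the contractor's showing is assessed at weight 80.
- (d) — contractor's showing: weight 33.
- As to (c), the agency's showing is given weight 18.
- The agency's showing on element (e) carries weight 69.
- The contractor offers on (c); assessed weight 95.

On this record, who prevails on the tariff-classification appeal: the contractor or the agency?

contractor

At Stage 1 the contractor must meet a clear and cogent showing (weight is at least 75): on (a) the weight is 91 less the opposing 15 gives net 76, which does reach 75, so (a) meets the standard; on (b) the weight is 80 less the opposing 4 gives net 76, which does reach 75, so (b) meets the standard; on (c) the weight is 95 less the opposing 18 gives net 77, which does reach 75, so (c) meets the standard.
  The contractor carries Stage 1; the agency now bears the burden.
At Stage 2 the agency must meet a preponderance (weight is at least 52): on (d) the weight is 82 less the opposing 33 gives net 49, which does not reach 52, so (d) does not meet the standard; on (e) the weight is 69 less the opposing 18 gives net 51, which does not reach 52, so (e) does not meet the standard.
  Not every element is met, so the agency fails to carry Stage 2.
The analysis ends at Stage 2; the contractor prevails.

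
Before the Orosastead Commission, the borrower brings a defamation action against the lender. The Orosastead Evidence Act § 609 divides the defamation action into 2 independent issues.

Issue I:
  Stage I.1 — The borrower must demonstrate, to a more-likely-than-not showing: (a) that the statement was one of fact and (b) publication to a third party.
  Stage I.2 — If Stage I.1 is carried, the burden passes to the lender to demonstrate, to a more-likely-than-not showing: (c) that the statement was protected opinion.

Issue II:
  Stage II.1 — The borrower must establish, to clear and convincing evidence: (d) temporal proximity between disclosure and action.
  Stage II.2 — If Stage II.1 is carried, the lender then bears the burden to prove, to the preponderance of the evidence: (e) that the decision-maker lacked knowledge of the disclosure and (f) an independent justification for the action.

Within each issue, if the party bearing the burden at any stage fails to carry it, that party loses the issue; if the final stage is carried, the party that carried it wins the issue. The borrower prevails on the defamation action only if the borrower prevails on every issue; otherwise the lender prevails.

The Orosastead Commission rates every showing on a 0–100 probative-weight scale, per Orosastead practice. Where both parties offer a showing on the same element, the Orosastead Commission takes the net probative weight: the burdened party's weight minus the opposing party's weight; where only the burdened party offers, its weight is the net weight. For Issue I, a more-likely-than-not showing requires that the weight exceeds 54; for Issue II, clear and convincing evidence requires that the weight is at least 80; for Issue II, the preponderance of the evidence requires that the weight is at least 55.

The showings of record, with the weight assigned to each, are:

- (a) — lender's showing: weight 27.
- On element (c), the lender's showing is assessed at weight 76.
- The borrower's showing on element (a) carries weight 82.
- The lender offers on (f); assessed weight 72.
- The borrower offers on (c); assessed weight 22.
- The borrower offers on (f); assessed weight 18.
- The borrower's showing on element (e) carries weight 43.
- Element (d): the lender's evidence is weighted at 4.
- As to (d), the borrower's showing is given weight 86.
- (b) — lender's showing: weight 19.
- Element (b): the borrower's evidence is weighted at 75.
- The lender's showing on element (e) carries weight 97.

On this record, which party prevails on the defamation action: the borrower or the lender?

— Issue I —
Stage I.1 — burden on borrower; standard: a more-likely-than-not showing (weight exceeds 54).
    (a): 82 − 27 = 55 > 54 [met]
    (b): 75 − 19 = 56 > 54 [met]
  Stage I.1 carried; the burden shifts to the lender.
Stage I.2 — burden on lender; standard: a more-likely-than-not showing (weight exceeds 54).
    (c): 76 − 22 = 54 ≤ 54 [not met]
  Not every element is met, so the lender fails to carry Stage I.2.
The analysis ends at Stage I.2; the borrower prevails on this issue.
— Issue II —
Stage II.1 (borrower, clear and convincing evidence, weight is at least 80): (d) net 86−4=82 ≥ 80 — meets.
  Stage II.1 carried; the burden shifts to the lender.
Stage II.2 (lender, the preponderance of the evidence, weight is at least 55): (e) net 97−43=54 < 55 — fails; (f) net 72−18=54 < 55 — fails.
  The lender does not carry Stage II.2.
The borrower prevails on this issue.
Per-issue: Issue I → borrower; Issue II → borrower. The borrower must prevail on every issue; overall, the borrower prevails.

borrower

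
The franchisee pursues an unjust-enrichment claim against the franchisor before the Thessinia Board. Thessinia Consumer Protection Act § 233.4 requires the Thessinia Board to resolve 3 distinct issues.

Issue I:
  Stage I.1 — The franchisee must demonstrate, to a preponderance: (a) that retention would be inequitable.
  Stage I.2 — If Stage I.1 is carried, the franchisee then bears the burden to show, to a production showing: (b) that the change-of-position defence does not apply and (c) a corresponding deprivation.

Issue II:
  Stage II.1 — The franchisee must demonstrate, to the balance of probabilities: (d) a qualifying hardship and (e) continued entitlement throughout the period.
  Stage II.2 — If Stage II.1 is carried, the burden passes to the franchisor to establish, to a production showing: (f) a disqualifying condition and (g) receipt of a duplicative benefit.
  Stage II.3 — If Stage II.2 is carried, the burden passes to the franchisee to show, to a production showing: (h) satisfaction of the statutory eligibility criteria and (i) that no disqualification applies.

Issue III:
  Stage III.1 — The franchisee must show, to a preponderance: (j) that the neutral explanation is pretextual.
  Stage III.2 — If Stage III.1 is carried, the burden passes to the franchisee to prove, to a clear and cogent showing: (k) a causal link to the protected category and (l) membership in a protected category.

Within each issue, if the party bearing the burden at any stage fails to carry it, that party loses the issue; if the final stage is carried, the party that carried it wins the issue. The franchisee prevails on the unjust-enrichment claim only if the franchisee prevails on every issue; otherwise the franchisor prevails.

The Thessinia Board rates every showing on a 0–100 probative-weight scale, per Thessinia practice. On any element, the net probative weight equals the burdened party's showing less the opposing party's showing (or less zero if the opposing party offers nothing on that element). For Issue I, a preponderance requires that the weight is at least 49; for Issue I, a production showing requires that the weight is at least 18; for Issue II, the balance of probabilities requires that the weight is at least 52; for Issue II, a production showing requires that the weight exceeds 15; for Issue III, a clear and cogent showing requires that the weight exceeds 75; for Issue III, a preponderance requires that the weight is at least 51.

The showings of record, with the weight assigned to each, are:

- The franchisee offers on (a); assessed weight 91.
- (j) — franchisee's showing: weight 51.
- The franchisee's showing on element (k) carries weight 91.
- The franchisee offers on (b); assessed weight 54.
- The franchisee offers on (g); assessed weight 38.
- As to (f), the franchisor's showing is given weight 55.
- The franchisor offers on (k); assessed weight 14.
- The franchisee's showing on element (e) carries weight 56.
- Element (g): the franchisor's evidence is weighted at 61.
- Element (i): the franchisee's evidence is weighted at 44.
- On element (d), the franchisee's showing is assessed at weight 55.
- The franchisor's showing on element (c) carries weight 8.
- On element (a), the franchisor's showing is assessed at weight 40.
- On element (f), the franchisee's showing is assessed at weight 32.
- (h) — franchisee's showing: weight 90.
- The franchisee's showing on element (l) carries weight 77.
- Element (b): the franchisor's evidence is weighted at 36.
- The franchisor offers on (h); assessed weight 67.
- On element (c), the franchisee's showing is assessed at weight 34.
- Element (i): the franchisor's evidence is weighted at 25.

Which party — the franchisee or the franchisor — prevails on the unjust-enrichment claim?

— Issue I —
Stage I.1 (franchisee, a preponderance, weight is at least 49): (a) net 91−40=51 ≥ 49 — meets.
  Stage I.1 carried; the burden remains with the franchisee.
Stage I.2 (franchisee, a production showing, weight is at least 18): (b) net 54−36=18 ≥ 18 — meets; (c) net 34−8=26 ≥ 18 — meets.
  The franchisee carries the last stage.
Every stage carried; the franchisee prevails on this issue.
— Issue II —
Stage II.1 — burden on franchisee; standard: the balance of probabilities (weight is at least 52).
    (d): 55 ≥ 52 [met]
    (e): 56 ≥ 52 [met]
  All elements met. The burden passes to the franchisor.
Stage II.2 — burden on franchisor; standard: a production showing (weight exceeds 15).
    (f): 55 − 32 = 23 > 15 [met]
    (g): 61 − 38 = 23 > 15 [met]
  The franchisor carries Stage II.2; the franchisee now bears the burden.
Stage II.3 — burden on franchisee; standard: a production showing (weight exceeds 15).
    (h): 90 − 67 = 23 > 15 [met]
    (i): 44 − 25 = 19 > 15 [met]
  All elements met at the final stage.
With every stage satisfied, the franchisee prevails on this issue.
— Issue III —
Stage III.1 — burden on franchisee; standard: a preponderance (weight is at least 51).
    (j): 51 ≥ 51 [met]
  Stage III.1 is satisfied; the franchisee continues to bear the burden.
Stage III.2 — burden on franchisee; standard: a clear and cogent showing (weight exceeds 75).
    (k): 91 − 14 = 77 > 75 [met]
    (l): 77 > 75 [met]
  Stage III.2 carried; the final stage is satisfied.
Every stage carried; the franchisee prevails on this issue.
Per-issue: Issue I → franchisee; Issue II → franchisee; Issue III → franchisee. The franchisee must prevail on every issue; overall, the franchisee prevails.

franchisee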